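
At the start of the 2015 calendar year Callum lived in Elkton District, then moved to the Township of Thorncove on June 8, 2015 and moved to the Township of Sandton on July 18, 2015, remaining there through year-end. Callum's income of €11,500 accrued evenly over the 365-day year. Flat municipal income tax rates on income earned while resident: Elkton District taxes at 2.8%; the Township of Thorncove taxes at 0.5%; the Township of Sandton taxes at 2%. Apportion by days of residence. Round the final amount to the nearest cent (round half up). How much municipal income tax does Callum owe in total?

Elkton District, January 1 – June 7, 2015: 158 days → €11,500 × 2.8% × 158/365 = €139.3863
The Township of Thorncove, June 8 – July 17, 2015: 40 days → €11,500 × 0.5% × 40/365 = €6.3014
The Township of Sandton, July 18 – December 31, 2015: 167 days → €11,500 × 2% × 167/365 = €105.2329
Total = €250.9205

€250.92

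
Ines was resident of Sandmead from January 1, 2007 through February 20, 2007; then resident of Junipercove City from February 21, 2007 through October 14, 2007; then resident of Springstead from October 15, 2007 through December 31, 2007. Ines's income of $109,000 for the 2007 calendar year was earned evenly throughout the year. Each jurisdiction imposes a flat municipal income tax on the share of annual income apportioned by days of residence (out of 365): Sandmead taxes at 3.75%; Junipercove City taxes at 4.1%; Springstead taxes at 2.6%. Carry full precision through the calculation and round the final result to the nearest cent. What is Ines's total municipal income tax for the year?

$4,066.30

Sandmead, January 1 – February 20, 2007: 51 days → $109,000 × 3.75% × 51/365 = $571.1301
Junipercove City, February 21 – October 14, 2007: 236 days → $109,000 × 4.1% × 236/365 = $2,889.5452
Springstead, October 15 – December 31, 2007: 78 days → $109,000 × 2.6% × 78/365 = $605.6219
Total = $4,066.2973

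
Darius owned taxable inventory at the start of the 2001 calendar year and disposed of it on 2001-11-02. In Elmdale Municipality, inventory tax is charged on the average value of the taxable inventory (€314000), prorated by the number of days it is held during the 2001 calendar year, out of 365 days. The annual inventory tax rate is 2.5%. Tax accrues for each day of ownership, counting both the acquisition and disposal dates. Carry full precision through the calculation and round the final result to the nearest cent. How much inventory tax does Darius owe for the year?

Days held (2001-01-01 to 2001-11-02): 306 out of 365
Tax = €314000 × 2.5% × 306/365 = €6581.0959

€6581.10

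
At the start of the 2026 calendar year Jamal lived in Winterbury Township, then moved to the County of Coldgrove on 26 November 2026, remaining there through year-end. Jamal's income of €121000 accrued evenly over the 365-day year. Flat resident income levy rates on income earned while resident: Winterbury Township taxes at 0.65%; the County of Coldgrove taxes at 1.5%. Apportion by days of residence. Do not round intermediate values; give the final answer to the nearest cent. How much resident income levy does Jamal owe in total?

€887.94

Winterbury Township, 1 January – 25 November 2026: 329 days → €121000 × 0.65% × 329/365 = €708.9274
The County of Coldgrove, 26 November – 31 December 2026: 36 days → €121000 × 1.5% × 36/365 = €179.0137
Total = €887.9411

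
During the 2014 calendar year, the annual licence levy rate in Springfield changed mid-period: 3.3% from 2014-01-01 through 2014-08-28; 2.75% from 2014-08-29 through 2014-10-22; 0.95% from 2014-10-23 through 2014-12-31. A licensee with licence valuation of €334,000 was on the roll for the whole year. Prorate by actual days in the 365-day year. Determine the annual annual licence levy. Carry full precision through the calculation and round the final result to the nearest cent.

2014-01-01 to 2014-08-28: 240 days at 3.3% → €334,000 × 3.3% × 240/365 = €7,247.3425
2014-08-29 to 2014-10-22: 55 days at 2.75% → €334,000 × 2.75% × 55/365 = €1,384.0411
2014-10-23 to 2014-12-31: 70 days at 0.95% → €334,000 × 0.95% × 70/365 = €608.5205
Total = €9,239.9041

€9,239.90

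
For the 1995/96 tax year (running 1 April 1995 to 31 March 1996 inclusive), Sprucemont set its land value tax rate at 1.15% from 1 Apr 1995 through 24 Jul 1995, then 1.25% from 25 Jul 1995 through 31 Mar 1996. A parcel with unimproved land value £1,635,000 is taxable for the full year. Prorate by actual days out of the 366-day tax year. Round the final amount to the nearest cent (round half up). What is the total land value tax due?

£19,923.77

1 Apr – 24 Jul 1995: 115 days at 1.15% → £1,635,000 × 1.15% × 115/366 = £5,907.8893
25 Jul 1995 – 31 Mar 1996: 251 days at 1.25% → £1,635,000 × 1.25% × 251/366 = £14,015.8811
Total = £19,923.7705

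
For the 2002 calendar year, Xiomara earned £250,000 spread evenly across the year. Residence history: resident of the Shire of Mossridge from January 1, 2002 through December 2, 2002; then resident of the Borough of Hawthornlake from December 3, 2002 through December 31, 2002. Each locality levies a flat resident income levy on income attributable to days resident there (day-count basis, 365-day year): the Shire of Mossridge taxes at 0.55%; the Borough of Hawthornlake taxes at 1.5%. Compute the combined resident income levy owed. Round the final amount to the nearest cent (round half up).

£1,563.70

The Shire of Mossridge, January 1 – December 2, 2002: 336 days → £250,000 × 0.55% × 336/365 = £1,265.7534
The Borough of Hawthornlake, December 3 – December 31, 2002: 29 days → £250,000 × 1.5% × 29/365 = £297.9452
Total = £1,563.6986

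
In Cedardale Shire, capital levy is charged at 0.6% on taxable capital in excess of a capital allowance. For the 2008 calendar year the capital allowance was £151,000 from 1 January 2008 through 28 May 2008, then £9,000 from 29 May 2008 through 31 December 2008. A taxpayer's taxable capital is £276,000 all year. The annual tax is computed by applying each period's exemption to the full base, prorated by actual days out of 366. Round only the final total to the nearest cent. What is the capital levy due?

1 January – 28 May 2008: 149 days, exemption £151,000 → (£276,000 − £151,000) × 0.6% × 149/366 = £305.3279
29 May – 31 December 2008: 217 days, exemption £9,000 → (£276,000 − £9,000) × 0.6% × 217/366 = £949.8197
Total = £1,255.1475

£1,255.15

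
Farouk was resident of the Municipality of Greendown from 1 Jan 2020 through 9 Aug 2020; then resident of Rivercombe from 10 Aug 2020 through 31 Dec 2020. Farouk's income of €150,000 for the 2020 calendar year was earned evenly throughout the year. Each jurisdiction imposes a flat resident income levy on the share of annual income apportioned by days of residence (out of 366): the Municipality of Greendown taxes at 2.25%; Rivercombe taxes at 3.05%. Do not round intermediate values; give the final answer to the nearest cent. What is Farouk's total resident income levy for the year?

The Municipality of Greendown, 1 Jan – 9 Aug 2020: 222 days → €150,000 × 2.25% × 222/366 = €2,047.1311
Rivercombe, 10 Aug – 31 Dec 2020: 144 days → €150,000 × 3.05% × 144/366 = €1,800.0000
Total = €3,847.1311

€3,847.13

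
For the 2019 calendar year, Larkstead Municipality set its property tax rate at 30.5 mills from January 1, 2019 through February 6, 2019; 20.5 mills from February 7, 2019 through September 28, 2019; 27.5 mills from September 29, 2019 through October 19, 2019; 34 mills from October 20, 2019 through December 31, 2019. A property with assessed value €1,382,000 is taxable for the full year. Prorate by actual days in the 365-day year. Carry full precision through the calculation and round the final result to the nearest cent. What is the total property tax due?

January 1 – February 6, 2019: 37 days at 30.5 mills → €1,382,000 × 3.05% × 37/365 = €4,272.8411
February 7 – September 28, 2019: 234 days at 20.5 mills → €1,382,000 × 2.05% × 234/365 = €18,162.8877
September 29 – October 19, 2019: 21 days at 27.5 mills → €1,382,000 × 2.75% × 21/365 = €2,186.5890
October 20 – December 31, 2019: 73 days at 34 mills → €1,382,000 × 3.4% × 73/365 = €9,397.6000
Total = €34,019.9178

€34,019.92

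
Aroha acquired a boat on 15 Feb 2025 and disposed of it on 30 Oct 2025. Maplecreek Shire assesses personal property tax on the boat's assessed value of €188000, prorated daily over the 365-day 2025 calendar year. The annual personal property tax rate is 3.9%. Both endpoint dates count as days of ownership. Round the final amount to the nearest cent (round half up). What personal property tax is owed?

€5182.62

Days held (15 Feb – 30 Oct 2025): 258 out of 365
Tax = €188000 × 3.9% × 258/365 = €5182.6192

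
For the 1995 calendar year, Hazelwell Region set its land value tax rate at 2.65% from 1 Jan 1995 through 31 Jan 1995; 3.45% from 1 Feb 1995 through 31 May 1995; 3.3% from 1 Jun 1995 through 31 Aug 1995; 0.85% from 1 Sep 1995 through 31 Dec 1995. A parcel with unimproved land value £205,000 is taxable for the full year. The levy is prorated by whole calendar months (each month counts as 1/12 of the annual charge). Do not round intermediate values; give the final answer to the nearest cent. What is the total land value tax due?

£5,082.29

1 Jan – 31 Jan 1995: 1 month at 2.65% → £205,000 × 2.65% × 1/12 = £452.7083
1 Feb – 31 May 1995: 4 months at 3.45% → £205,000 × 3.45% × 4/12 = £2,357.5000
1 Jun – 31 Aug 1995: 3 months at 3.3% → £205,000 × 3.3% × 3/12 = £1,691.2500
1 Sep – 31 Dec 1995: 4 months at 0.85% → £205,000 × 0.85% × 4/12 = £580.8333
Total = £5,082.2917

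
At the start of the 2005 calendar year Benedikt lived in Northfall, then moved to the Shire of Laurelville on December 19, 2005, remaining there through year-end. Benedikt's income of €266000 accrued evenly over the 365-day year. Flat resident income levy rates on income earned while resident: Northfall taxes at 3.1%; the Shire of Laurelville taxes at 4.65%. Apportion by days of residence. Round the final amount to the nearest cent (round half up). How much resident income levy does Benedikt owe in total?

Northfall, January 1 – December 18, 2005: 352 days → €266000 × 3.1% × 352/365 = €7952.3068
The Shire of Laurelville, December 19 – December 31, 2005: 13 days → €266000 × 4.65% × 13/365 = €440.5397
Total = €8392.8466

€8392.85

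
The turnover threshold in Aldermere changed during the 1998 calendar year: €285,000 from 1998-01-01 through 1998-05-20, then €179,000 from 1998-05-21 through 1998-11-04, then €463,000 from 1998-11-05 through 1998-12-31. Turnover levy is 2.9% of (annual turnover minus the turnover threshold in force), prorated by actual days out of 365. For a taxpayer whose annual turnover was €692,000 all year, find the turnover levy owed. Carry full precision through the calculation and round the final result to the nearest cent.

€12,411.76

1998-01-01 to 1998-05-20: 140 days, exemption €285,000 → (€692,000 − €285,000) × 2.9% × 140/365 = €4,527.1781
1998-05-21 to 1998-11-04: 168 days, exemption €179,000 → (€692,000 − €179,000) × 2.9% × 168/365 = €6,847.4959
1998-11-05 to 1998-12-31: 57 days, exemption €463,000 → (€692,000 − €463,000) × 2.9% × 57/365 = €1,037.0877
Total = €12,411.7616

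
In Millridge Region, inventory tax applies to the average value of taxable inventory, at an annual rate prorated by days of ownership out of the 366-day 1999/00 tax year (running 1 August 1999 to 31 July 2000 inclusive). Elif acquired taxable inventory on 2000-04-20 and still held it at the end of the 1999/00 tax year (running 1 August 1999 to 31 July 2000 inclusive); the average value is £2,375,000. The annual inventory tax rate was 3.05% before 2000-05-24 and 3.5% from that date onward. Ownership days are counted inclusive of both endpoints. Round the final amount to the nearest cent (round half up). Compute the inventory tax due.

£22,400.27

2000-04-20 to 2000-05-23: 34 days at 3.05% → £2,375,000 × 3.05% × 34/366 = £6,729.1667
2000-05-24 to 2000-07-31: 69 days at 3.5% → £2,375,000 × 3.5% × 69/366 = £15,671.1066
Total = £22,400.2732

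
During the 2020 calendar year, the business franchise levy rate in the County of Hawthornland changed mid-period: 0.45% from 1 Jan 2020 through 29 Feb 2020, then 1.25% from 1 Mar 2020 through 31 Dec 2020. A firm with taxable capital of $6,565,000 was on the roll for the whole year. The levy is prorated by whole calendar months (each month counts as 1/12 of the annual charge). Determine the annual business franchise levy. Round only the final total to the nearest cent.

$73,309.17

1 Jan – 29 Feb 2020: 2 months at 0.45% → $6,565,000 × 0.45% × 2/12 = $4,923.7500
1 Mar – 31 Dec 2020: 10 months at 1.25% → $6,565,000 × 1.25% × 10/12 = $68,385.4167
Total = $73,309.1667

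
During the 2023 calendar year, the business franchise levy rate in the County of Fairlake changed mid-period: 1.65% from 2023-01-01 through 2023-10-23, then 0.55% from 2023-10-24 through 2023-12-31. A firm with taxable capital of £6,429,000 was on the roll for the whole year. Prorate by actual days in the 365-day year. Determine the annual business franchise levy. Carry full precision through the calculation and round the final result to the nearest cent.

2023-01-01 to 2023-10-23: 296 days at 1.65% → £6,429,000 × 1.65% × 296/365 = £86,025.3041
2023-10-24 to 2023-12-31: 69 days at 0.55% → £6,429,000 × 0.55% × 69/365 = £6,684.3986
Total = £92,709.7027

£92,709.70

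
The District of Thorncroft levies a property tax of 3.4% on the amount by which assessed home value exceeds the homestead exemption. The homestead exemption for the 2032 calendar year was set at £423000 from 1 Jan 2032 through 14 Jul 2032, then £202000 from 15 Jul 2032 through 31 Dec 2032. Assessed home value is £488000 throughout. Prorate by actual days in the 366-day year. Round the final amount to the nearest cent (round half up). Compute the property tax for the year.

1 Jan – 14 Jul 2032: 196 days, exemption £423000 → (£488000 − £423000) × 3.4% × 196/366 = £1183.4973
15 Jul – 31 Dec 2032: 170 days, exemption £202000 → (£488000 − £202000) × 3.4% × 170/366 = £4516.6120
Total = £5700.1093

£5700.11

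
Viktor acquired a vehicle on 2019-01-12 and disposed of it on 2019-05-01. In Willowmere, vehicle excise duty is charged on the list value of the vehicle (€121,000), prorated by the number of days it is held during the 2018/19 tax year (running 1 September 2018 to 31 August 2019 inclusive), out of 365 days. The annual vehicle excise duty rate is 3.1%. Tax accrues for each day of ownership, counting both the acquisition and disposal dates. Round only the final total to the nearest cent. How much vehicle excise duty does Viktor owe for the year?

Days held (2019-01-12 to 2019-05-01): 110 out of 365
Tax = €121,000 × 3.1% × 110/365 = €1,130.4384

€1,130.44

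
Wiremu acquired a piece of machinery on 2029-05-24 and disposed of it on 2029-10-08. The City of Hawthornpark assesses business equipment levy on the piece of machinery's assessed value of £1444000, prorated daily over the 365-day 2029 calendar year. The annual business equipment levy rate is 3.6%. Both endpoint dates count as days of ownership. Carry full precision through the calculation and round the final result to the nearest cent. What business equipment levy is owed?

£19654.22

Days held (2029-05-24 to 2029-10-08): 138 out of 365
Tax = £1444000 × 3.6% × 138/365 = £19654.2247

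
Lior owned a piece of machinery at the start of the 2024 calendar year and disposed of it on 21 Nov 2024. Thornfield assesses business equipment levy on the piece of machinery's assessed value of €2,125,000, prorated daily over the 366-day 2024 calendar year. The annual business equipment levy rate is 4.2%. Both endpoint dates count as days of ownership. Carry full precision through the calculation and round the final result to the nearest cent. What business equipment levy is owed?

€79,495.90

Days held (1 Jan – 21 Nov 2024): 326 out of 366
Tax = €2,125,000 × 4.2% × 326/366 = €79,495.9016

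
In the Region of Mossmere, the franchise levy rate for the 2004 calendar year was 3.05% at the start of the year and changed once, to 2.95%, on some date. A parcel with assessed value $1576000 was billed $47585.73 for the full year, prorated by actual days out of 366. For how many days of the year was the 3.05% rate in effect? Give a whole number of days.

Let d = days at the first rate; then 366 − d days at the second rate.
$1576000 × [3.05%·d + 2.95%·(366−d)] / 366 = $47585.73
Solving gives d = 254, so the new rate took effect on 11 Sep 2004.

254 days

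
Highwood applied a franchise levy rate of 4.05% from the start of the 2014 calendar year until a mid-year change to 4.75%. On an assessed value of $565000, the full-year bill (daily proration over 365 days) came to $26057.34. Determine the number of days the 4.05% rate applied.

72 days

Let d = days at the first rate; then 365 − d days at the second rate.
$565000 × [4.05%·d + 4.75%·(365−d)] / 365 = $26057.34
Solving gives d = 72, so the new rate took effect on March 14, 2014.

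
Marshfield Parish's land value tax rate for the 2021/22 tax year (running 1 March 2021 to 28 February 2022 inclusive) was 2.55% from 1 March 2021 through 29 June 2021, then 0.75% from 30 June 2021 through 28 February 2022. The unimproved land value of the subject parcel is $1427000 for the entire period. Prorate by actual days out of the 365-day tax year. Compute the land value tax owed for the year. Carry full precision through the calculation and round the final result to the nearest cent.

$19217.58

1 March – 29 June 2021: 121 days at 2.55% → $1427000 × 2.55% × 121/365 = $12063.0370
30 June 2021 – 28 February 2022: 244 days at 0.75% → $1427000 × 0.75% × 244/365 = $7154.5479
Total = $19217.5849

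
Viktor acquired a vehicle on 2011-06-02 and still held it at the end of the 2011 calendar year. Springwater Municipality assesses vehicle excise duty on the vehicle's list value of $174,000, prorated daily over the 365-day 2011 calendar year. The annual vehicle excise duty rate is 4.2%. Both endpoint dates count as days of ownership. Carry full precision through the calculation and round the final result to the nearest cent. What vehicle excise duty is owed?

Days held (2011-06-02 to 2011-12-31): 213 out of 365
Tax = $174,000 × 4.2% × 213/365 = $4,264.6685

$4,264.67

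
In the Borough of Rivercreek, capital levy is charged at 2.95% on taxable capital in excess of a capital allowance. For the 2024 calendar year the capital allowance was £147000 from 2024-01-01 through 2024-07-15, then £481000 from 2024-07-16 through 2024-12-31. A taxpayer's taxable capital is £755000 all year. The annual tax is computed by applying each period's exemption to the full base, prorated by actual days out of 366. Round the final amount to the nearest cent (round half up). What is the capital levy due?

2024-01-01 to 2024-07-15: 197 days, exemption £147000 → (£755000 − £147000) × 2.95% × 197/366 = £9654.0765
2024-07-16 to 2024-12-31: 169 days, exemption £481000 → (£755000 − £481000) × 2.95% × 169/366 = £3732.3142
Total = £13386.3907

£13386.39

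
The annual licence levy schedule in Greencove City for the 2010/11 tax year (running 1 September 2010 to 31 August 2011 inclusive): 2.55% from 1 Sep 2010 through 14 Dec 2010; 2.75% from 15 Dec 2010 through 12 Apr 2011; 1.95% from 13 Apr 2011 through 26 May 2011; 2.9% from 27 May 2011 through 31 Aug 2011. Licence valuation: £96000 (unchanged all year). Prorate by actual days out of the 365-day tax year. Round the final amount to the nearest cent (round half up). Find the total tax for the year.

1 Sep – 14 Dec 2010: 105 days at 2.55% → £96000 × 2.55% × 105/365 = £704.2192
15 Dec 2010 – 12 Apr 2011: 119 days at 2.75% → £96000 × 2.75% × 119/365 = £860.7123
13 Apr – 26 May 2011: 44 days at 1.95% → £96000 × 1.95% × 44/365 = £225.6658
27 May – 31 Aug 2011: 97 days at 2.9% → £96000 × 2.9% × 97/365 = £739.8575
Total = £2530.4548

£2530.45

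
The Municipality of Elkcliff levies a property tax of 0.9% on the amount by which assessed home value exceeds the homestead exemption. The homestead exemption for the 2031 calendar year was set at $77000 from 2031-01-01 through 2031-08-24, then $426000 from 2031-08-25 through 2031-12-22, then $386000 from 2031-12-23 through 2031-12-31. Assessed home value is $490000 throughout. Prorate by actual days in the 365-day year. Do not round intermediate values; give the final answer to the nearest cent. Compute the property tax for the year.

2031-01-01 to 2031-08-24: 236 days, exemption $77000 → ($490000 − $77000) × 0.9% × 236/365 = $2403.3205
2031-08-25 to 2031-12-22: 120 days, exemption $426000 → ($490000 − $426000) × 0.9% × 120/365 = $189.3699
2031-12-23 to 2031-12-31: 9 days, exemption $386000 → ($490000 − $386000) × 0.9% × 9/365 = $23.0795
Total = $2615.7699

$2615.77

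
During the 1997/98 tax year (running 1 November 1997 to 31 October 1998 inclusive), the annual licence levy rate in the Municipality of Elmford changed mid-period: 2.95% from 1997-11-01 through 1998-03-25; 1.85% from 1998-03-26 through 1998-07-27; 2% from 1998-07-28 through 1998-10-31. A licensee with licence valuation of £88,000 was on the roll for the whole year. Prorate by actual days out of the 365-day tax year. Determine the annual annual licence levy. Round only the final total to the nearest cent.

1997-11-01 to 1998-03-25: 145 days at 2.95% → £88,000 × 2.95% × 145/365 = £1,031.2877
1998-03-26 to 1998-07-27: 124 days at 1.85% → £88,000 × 1.85% × 124/365 = £553.0740
1998-07-28 to 1998-10-31: 96 days at 2% → £88,000 × 2% × 96/365 = £462.9041
Total = £2,047.2658

£2,047.27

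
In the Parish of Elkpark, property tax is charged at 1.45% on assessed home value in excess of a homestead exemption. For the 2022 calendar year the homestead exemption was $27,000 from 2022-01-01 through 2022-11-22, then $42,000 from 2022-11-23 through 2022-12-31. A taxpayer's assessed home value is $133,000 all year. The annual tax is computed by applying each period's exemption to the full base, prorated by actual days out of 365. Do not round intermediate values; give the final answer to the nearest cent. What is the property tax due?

$1,513.76

2022-01-01 to 2022-11-22: 326 days, exemption $27,000 → ($133,000 − $27,000) × 1.45% × 326/365 = $1,372.7726
2022-11-23 to 2022-12-31: 39 days, exemption $42,000 → ($133,000 − $42,000) × 1.45% × 39/365 = $140.9877
Total = $1,513.7603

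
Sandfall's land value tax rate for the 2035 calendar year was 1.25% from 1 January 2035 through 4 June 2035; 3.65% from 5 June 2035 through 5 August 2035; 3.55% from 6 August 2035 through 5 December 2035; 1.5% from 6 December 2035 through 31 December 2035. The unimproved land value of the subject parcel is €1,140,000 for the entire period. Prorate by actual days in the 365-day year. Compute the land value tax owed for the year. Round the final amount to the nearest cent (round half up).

€27,864.41

1 January – 4 June 2035: 155 days at 1.25% → €1,140,000 × 1.25% × 155/365 = €6,051.3699
5 June – 5 August 2035: 62 days at 3.65% → €1,140,000 × 3.65% × 62/365 = €7,068.0000
6 August – 5 December 2035: 122 days at 3.55% → €1,140,000 × 3.55% × 122/365 = €13,526.9589
6 December – 31 December 2035: 26 days at 1.5% → €1,140,000 × 1.5% × 26/365 = €1,218.0822
Total = €27,864.4110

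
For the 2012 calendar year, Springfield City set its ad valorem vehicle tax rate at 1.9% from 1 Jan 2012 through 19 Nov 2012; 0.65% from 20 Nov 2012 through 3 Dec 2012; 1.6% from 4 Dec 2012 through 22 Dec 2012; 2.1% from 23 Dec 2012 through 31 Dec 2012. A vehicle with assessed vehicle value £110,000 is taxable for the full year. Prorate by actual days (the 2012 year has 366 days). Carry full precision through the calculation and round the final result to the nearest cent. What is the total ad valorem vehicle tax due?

£2,025.68

1 Jan – 19 Nov 2012: 324 days at 1.9% → £110,000 × 1.9% × 324/366 = £1,850.1639
20 Nov – 3 Dec 2012: 14 days at 0.65% → £110,000 × 0.65% × 14/366 = £27.3497
4 Dec – 22 Dec 2012: 19 days at 1.6% → £110,000 × 1.6% × 19/366 = £91.3661
23 Dec – 31 Dec 2012: 9 days at 2.1% → £110,000 × 2.1% × 9/366 = £56.8033
Total = £2,025.6831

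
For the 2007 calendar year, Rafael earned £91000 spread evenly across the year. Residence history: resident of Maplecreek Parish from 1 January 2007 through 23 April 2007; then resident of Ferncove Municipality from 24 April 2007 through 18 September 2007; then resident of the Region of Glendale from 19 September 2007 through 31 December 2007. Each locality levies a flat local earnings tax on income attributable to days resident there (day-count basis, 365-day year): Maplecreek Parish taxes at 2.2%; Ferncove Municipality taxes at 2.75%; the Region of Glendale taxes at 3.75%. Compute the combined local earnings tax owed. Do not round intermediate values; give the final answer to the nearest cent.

£2606.84

Maplecreek Parish, 1 January – 23 April 2007: 113 days → £91000 × 2.2% × 113/365 = £619.7973
Ferncove Municipality, 24 April – 18 September 2007: 148 days → £91000 × 2.75% × 148/365 = £1014.7123
The Region of Glendale, 19 September – 31 December 2007: 104 days → £91000 × 3.75% × 104/365 = £972.3288
Total = £2606.8384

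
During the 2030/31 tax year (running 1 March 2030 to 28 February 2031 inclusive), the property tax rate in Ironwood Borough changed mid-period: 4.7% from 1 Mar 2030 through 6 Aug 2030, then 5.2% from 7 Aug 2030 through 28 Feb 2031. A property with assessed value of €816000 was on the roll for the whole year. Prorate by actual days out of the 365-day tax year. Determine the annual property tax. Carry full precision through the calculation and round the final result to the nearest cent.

€40654.68

1 Mar – 6 Aug 2030: 159 days at 4.7% → €816000 × 4.7% × 159/365 = €16706.7616
7 Aug 2030 – 28 Feb 2031: 206 days at 5.2% → €816000 × 5.2% × 206/365 = €23947.9233
Total = €40654.6849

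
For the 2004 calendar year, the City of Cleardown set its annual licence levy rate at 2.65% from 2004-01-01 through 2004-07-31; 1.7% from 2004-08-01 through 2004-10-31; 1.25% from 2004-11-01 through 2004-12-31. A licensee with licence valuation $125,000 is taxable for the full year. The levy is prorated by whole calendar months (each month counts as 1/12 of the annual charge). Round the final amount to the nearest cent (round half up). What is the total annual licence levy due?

$2,723.96

2004-01-01 to 2004-07-31: 7 months at 2.65% → $125,000 × 2.65% × 7/12 = $1,932.2917
2004-08-01 to 2004-10-31: 3 months at 1.7% → $125,000 × 1.7% × 3/12 = $531.2500
2004-11-01 to 2004-12-31: 2 months at 1.25% → $125,000 × 1.25% × 2/12 = $260.4167
Total = $2,723.9583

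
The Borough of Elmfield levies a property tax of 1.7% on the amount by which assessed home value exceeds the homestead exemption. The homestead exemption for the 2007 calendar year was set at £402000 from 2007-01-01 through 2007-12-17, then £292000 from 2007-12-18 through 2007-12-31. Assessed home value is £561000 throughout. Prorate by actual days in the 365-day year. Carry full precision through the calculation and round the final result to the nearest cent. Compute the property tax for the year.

2007-01-01 to 2007-12-17: 351 days, exemption £402000 → (£561000 − £402000) × 1.7% × 351/365 = £2599.3233
2007-12-18 to 2007-12-31: 14 days, exemption £292000 → (£561000 − £292000) × 1.7% × 14/365 = £175.4027
Total = £2774.7260

£2774.73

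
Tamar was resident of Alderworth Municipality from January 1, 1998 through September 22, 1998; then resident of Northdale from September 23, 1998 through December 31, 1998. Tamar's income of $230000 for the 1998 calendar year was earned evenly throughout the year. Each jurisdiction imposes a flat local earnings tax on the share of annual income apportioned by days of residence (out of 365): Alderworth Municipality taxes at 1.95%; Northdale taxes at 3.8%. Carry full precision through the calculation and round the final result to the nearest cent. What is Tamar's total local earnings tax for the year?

$5650.75

Alderworth Municipality, January 1 – September 22, 1998: 265 days → $230000 × 1.95% × 265/365 = $3256.2329
Northdale, September 23 – December 31, 1998: 100 days → $230000 × 3.8% × 100/365 = $2394.5205
Total = $5650.7534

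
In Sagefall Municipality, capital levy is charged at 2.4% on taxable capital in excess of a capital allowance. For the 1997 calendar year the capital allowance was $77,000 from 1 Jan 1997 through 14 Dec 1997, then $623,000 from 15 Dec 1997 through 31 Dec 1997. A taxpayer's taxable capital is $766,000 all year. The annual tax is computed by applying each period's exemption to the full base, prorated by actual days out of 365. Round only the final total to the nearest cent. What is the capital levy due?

1 Jan – 14 Dec 1997: 348 days, exemption $77,000 → ($766,000 − $77,000) × 2.4% × 348/365 = $15,765.8301
15 Dec – 31 Dec 1997: 17 days, exemption $623,000 → ($766,000 − $623,000) × 2.4% × 17/365 = $159.8466
Total = $15,925.6767

$15,925.68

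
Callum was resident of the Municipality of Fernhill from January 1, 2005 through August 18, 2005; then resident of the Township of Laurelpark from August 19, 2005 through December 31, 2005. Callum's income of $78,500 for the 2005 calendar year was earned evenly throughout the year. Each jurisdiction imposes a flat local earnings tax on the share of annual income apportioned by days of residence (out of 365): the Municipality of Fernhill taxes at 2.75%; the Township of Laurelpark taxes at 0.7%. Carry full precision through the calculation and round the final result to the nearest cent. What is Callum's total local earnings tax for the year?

The Municipality of Fernhill, January 1 – August 18, 2005: 230 days → $78,500 × 2.75% × 230/365 = $1,360.3082
The Township of Laurelpark, August 19 – December 31, 2005: 135 days → $78,500 × 0.7% × 135/365 = $203.2397
Total = $1,563.5479

$1,563.55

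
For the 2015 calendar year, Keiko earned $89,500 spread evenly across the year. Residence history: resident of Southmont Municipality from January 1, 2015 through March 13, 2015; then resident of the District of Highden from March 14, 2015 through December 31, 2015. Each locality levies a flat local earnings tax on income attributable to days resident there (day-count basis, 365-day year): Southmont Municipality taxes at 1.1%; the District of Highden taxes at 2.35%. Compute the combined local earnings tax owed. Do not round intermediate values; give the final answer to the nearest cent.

Southmont Municipality, January 1 – March 13, 2015: 72 days → $89,500 × 1.1% × 72/365 = $194.2027
The District of Highden, March 14 – December 31, 2015: 293 days → $89,500 × 2.35% × 293/365 = $1,688.3623
Total = $1,882.5651

$1,882.57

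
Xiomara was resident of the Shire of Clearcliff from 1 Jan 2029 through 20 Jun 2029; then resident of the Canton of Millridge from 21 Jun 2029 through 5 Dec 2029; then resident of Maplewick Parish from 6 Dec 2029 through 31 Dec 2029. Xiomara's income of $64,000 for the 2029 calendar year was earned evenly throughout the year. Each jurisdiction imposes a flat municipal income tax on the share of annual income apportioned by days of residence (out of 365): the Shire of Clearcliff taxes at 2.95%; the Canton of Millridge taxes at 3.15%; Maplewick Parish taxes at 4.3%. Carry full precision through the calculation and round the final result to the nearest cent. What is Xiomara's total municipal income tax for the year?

$2,008.46

The Shire of Clearcliff, 1 Jan – 20 Jun 2029: 171 days → $64,000 × 2.95% × 171/365 = $884.5151
The Canton of Millridge, 21 Jun – 5 Dec 2029: 168 days → $64,000 × 3.15% × 168/365 = $927.9123
Maplewick Parish, 6 Dec – 31 Dec 2029: 26 days → $64,000 × 4.3% × 26/365 = $196.0329
Total = $2,008.4603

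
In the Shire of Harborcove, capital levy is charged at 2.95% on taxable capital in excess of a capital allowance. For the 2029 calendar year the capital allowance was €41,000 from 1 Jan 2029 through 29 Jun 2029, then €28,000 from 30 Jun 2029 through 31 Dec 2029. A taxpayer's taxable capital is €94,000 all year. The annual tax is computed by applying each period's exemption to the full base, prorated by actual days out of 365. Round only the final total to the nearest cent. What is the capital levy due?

€1,757.88

1 Jan – 29 Jun 2029: 180 days, exemption €41,000 → (€94,000 − €41,000) × 2.95% × 180/365 = €771.0411
30 Jun – 31 Dec 2029: 185 days, exemption €28,000 → (€94,000 − €28,000) × 2.95% × 185/365 = €986.8356
Total = €1,757.8767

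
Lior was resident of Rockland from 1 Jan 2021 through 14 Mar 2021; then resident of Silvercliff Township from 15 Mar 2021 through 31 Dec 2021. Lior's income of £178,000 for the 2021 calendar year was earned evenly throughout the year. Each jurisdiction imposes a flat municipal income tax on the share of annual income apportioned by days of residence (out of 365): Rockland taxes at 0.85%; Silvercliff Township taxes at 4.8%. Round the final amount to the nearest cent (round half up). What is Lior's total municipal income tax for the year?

Rockland, 1 Jan – 14 Mar 2021: 73 days → £178,000 × 0.85% × 73/365 = £302.6000
Silvercliff Township, 15 Mar – 31 Dec 2021: 292 days → £178,000 × 4.8% × 292/365 = £6,835.2000
Total = £7,137.8000

£7,137.80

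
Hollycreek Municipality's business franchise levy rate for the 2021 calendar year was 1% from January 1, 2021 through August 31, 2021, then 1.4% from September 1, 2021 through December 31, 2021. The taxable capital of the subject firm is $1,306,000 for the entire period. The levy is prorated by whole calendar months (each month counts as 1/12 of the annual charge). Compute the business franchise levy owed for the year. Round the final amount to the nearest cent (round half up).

$14,801.33

January 1 – August 31, 2021: 8 months at 1% → $1,306,000 × 1% × 8/12 = $8,706.6667
September 1 – December 31, 2021: 4 months at 1.4% → $1,306,000 × 1.4% × 4/12 = $6,094.6667
Total = $14,801.3333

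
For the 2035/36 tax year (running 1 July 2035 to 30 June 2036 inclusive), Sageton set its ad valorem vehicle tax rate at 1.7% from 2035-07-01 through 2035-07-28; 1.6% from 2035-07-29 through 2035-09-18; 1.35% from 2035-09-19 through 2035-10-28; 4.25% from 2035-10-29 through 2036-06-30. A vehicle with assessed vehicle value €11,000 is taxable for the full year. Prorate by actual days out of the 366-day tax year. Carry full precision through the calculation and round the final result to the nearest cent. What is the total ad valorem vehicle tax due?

€369.76

2035-07-01 to 2035-07-28: 28 days at 1.7% → €11,000 × 1.7% × 28/366 = €14.3060
2035-07-29 to 2035-09-18: 52 days at 1.6% → €11,000 × 1.6% × 52/366 = €25.0055
2035-09-19 to 2035-10-28: 40 days at 1.35% → €11,000 × 1.35% × 40/366 = €16.2295
2035-10-29 to 2036-06-30: 246 days at 4.25% → €11,000 × 4.25% × 246/366 = €314.2213
Total = €369.7623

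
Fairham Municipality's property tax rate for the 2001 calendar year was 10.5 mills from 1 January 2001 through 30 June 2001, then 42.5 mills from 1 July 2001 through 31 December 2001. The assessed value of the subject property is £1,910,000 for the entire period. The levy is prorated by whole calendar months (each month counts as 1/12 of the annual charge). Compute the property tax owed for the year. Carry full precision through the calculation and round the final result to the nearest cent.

1 January – 30 June 2001: 6 months at 10.5 mills → £1,910,000 × 1.05% × 6/12 = £10,027.5000
1 July – 31 December 2001: 6 months at 42.5 mills → £1,910,000 × 4.25% × 6/12 = £40,587.5000
Total = £50,615.0000

£50,615.00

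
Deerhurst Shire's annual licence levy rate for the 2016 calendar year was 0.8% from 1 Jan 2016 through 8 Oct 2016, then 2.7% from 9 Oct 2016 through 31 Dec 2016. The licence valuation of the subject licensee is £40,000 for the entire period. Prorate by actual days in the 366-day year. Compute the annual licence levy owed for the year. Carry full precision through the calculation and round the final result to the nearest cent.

£494.43

1 Jan – 8 Oct 2016: 282 days at 0.8% → £40,000 × 0.8% × 282/366 = £246.5574
9 Oct – 31 Dec 2016: 84 days at 2.7% → £40,000 × 2.7% × 84/366 = £247.8689
Total = £494.4262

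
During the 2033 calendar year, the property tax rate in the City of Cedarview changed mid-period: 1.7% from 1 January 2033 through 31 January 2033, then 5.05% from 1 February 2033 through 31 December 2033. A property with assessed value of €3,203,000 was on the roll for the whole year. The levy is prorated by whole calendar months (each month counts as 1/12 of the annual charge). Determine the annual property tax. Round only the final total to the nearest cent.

€152,809.79

1 January – 31 January 2033: 1 month at 1.7% → €3,203,000 × 1.7% × 1/12 = €4,537.5833
1 February – 31 December 2033: 11 months at 5.05% → €3,203,000 × 5.05% × 11/12 = €148,272.2083
Total = €152,809.7917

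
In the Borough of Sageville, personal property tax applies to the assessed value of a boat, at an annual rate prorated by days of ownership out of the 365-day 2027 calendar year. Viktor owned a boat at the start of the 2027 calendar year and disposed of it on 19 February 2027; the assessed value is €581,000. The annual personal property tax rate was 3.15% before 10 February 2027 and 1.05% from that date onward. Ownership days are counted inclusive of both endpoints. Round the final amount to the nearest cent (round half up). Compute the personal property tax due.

€2,172.78

1 January – 9 February 2027: 40 days at 3.15% → €581,000 × 3.15% × 40/365 = €2,005.6438
10 February – 19 February 2027: 10 days at 1.05% → €581,000 × 1.05% × 10/365 = €167.1370
Total = €2,172.7808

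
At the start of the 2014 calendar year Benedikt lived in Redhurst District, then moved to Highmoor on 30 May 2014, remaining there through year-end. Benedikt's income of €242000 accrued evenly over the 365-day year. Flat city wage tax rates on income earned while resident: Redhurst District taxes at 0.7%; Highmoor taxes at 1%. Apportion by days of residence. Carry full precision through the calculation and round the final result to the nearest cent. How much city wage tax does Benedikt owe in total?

€2123.63

Redhurst District, 1 January – 29 May 2014: 149 days → €242000 × 0.7% × 149/365 = €691.5233
Highmoor, 30 May – 31 December 2014: 216 days → €242000 × 1% × 216/365 = €1432.1096
Total = €2123.6329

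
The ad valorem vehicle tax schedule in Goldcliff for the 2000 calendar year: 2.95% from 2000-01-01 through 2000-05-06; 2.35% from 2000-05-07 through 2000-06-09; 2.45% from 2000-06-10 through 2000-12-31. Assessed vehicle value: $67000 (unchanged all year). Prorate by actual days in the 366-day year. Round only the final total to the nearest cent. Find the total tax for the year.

2000-01-01 to 2000-05-06: 127 days at 2.95% → $67000 × 2.95% × 127/366 = $685.8347
2000-05-07 to 2000-06-09: 34 days at 2.35% → $67000 × 2.35% × 34/366 = $146.2650
2000-06-10 to 2000-12-31: 205 days at 2.45% → $67000 × 2.45% × 205/366 = $919.4194
Total = $1751.5191

$1751.52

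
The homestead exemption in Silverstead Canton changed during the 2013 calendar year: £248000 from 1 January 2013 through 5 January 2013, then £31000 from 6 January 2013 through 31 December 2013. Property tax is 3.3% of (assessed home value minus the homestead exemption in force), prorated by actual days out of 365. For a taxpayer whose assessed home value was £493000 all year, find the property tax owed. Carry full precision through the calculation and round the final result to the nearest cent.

£15147.90

1 January – 5 January 2013: 5 days, exemption £248000 → (£493000 − £248000) × 3.3% × 5/365 = £110.7534
6 January – 31 December 2013: 360 days, exemption £31000 → (£493000 − £31000) × 3.3% × 360/365 = £15037.1507
Total = £15147.9041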